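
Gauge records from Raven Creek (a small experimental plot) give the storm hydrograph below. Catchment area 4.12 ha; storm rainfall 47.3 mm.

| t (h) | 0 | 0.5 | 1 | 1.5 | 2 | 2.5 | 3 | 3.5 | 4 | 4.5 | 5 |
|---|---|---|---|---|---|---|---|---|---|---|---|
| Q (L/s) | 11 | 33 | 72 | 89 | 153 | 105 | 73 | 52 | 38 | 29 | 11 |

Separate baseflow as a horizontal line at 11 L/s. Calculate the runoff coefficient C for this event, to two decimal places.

ΣQ_DR = 545.0 L/s; V = ΣQ_DR·Δt = 9.810 × 10^5 L.
Runoff depth d = V / A = 23.81 mm.
C = d / P = 23.81 / 47.3 = 0.50.

C ≈ 0.50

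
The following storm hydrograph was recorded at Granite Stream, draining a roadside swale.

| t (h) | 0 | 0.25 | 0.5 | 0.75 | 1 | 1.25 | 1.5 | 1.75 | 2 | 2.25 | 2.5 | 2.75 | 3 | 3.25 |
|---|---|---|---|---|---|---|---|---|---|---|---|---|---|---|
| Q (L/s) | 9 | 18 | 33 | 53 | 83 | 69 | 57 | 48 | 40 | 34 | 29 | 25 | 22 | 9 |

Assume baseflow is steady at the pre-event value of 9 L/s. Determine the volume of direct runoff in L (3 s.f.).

Direct-runoff ordinates (Q − Q_b): 0.0, 9.0, 24.0, 44.0, 74.0, 60.0, 48.0, 39.0, 31.0, 25.0, 20.0, 16.0, 13.0, 0.0 L/s.
ΣQ_DR = 403.0 L/s.
With Δt = 0.25 h = 900 s, V = ΣQ_DR · Δt = 403.0 × 900 = 3.63 × 10^5 L.

V ≈ 3.63 × 10^5 L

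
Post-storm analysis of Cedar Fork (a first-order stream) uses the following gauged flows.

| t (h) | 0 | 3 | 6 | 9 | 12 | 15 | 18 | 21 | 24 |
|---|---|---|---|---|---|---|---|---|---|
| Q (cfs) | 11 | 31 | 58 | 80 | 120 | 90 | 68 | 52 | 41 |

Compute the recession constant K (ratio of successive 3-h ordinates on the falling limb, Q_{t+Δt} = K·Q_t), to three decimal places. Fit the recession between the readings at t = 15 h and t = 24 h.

Using the recession-limb readings at t = 15 h and t = 24 h: Q falls from 90 to 41 cfs over 3 intervals.
K = (Q₂/Q₁)^(1/3) = (41/90)^(1/3) = 0.769.

K ≈ 0.769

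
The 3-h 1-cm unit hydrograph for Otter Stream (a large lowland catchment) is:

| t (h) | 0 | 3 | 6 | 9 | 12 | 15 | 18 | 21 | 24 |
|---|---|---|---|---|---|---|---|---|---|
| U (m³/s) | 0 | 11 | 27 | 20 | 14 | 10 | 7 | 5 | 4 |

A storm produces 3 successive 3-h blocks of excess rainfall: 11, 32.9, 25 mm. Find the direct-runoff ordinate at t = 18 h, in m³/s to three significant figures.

Q ≈ 75.6 m³/s

By discrete convolution, Q_j = Σ (P_i / 10 mm) · U_{j−i}.
At t = 18 h (j=6): Q = (11/10)·7 + (32.9/10)·10 + (25/10)·14 = 75.6 m³/s.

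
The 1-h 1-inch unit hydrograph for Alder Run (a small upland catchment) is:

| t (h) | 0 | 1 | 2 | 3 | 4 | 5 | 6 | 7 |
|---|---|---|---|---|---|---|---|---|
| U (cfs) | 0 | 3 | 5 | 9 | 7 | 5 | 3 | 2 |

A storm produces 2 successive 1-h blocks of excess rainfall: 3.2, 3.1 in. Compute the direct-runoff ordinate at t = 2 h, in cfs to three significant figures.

By discrete convolution, Q_j = Σ (P_i / 1 in) · U_{j−i}.
At t = 2 h (j=2): Q = (3.2/1)·5 + (3.1/1)·3 = 25.3 cfs.

Q ≈ 25.3 cfs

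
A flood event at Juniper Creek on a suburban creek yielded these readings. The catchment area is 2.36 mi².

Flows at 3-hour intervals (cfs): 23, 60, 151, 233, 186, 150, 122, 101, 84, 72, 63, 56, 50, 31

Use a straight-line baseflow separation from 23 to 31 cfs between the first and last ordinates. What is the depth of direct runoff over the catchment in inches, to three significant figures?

d ≈ 1.98 in

Direct runoff: 0.00, 36.38, 126.77, 208.15, 160.54, 123.92, 95.31, 73.69, 56.08, 43.46, 33.85, 26.23, 19.62, 0.00 cfs; ΣQ_DR = 1004 cfs.
V = ΣQ_DR · Δt = 1004 × 10800 s = 1.084 × 10^7 ft³.
Over A = 2.36 mi², depth = V / A = 1.98 in.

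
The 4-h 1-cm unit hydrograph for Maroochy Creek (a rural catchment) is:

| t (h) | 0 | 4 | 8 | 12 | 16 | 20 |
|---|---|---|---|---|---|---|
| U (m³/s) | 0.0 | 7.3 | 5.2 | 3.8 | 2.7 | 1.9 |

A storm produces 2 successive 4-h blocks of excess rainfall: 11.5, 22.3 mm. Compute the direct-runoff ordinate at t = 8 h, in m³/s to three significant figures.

By discrete convolution, Q_j = Σ (P_i / 10 mm) · U_{j−i}.
At t = 8 h (j=2): Q = (11.5/10)·5.2 + (22.3/10)·7.3 = 22.3 m³/s.

Q ≈ 22.3 m³/s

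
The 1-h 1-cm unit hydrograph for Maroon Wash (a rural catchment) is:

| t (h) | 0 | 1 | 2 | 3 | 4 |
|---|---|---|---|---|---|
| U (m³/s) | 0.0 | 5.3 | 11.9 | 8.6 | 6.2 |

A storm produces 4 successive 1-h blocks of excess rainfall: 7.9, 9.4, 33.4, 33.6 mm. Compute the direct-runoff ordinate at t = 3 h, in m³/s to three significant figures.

Q ≈ 35.7 m³/s

By discrete convolution, Q_j = Σ (P_i / 10 mm) · U_{j−i}.
At t = 3 h (j=3): Q = (7.9/10)·8.6 + (9.4/10)·11.9 + (33.4/10)·5.3 + (33.6/10)·0.0 = 35.7 m³/s.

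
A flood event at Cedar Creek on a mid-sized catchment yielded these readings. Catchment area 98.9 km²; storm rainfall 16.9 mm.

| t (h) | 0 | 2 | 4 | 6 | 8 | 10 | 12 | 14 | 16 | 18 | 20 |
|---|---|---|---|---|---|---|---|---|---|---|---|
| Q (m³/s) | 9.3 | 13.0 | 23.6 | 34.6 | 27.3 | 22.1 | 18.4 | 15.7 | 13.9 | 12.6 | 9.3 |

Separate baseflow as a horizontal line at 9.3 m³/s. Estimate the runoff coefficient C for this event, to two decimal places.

C ≈ 0.42

ΣQ_DR = 97.50 m³/s; V = ΣQ_DR·Δt = 7.020 × 10^5 m³.
Runoff depth d = V / A = 7.098 mm.
C = d / P = 7.098 / 16.9 = 0.42.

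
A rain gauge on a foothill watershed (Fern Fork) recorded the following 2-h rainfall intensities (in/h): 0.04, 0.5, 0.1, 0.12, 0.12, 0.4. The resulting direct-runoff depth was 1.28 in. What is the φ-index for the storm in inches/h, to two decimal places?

Only the 2 blocks with intensity above φ contribute runoff: 0.5, 0.4 in/h.
Σ(I−φ)·Δt = d  ⇒  (0.5+0.4 − 2φ)·2 = 1.28
φ = (0.9000 − 1.28/2) / 2 = 0.13 in/h.

φ ≈ 0.13 in/h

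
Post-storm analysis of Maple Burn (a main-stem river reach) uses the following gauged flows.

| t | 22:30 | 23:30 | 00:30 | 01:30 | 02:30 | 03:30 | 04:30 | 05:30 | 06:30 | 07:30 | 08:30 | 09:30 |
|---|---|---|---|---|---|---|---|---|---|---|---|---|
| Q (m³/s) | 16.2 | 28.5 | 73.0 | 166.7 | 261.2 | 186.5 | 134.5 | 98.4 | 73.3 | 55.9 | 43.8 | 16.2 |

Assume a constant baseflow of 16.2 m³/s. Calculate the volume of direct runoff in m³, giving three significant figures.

Direct-runoff ordinates (Q − Q_b): 0.0, 12.3, 56.8, 150.5, 245.0, 170.3, 118.3, 82.2, 57.1, 39.7, 27.6, 0.0 m³/s.
ΣQ_DR = 959.8 m³/s.
With Δt = 1 h = 3600 s, V = ΣQ_DR · Δt = 959.8 × 3600 = 3.46 × 10^6 m³.

V ≈ 3.46 × 10^6 m³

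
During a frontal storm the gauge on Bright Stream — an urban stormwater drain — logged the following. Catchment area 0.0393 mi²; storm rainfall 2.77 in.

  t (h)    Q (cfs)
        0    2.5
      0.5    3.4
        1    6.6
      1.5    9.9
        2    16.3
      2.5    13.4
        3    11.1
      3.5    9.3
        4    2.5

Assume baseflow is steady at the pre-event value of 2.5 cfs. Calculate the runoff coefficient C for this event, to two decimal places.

ΣQ_DR = 52.50 cfs; V = ΣQ_DR·Δt = 94500 ft³.
Runoff depth d = V / A = 1.035 in.
C = d / P = 1.035 / 2.77 = 0.37.

C ≈ 0.37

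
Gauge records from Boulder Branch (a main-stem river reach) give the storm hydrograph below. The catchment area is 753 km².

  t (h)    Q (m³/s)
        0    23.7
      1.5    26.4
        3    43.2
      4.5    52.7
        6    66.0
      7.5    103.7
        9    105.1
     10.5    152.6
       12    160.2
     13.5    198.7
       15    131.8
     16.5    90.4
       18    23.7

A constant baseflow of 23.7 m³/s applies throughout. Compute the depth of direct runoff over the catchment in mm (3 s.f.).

Direct runoff: 0.0, 2.7, 19.5, 29.0, 42.3, 80.0, 81.4, 128.9, 136.5, 175.0, 108.1, 66.7, 0.0 m³/s; ΣQ_DR = 870.1 m³/s.
V = ΣQ_DR · Δt = 870.1 × 5400 s = 4.699 × 10^6 m³.
Over A = 753 km², depth = V / A = 6.24 mm.

d ≈ 6.24 mm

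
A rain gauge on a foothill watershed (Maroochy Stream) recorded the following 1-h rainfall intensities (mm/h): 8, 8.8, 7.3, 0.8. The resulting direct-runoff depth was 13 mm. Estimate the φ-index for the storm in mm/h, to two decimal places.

φ ≈ 3.70 mm/h

Only the 3 blocks with intensity above φ contribute runoff: 8, 8.8, 7.3 mm/h.
Σ(I−φ)·Δt = d  ⇒  (8+8.8+7.3 − 3φ)·1 = 13
φ = (24.10 − 13/1) / 3 = 3.70 mm/h.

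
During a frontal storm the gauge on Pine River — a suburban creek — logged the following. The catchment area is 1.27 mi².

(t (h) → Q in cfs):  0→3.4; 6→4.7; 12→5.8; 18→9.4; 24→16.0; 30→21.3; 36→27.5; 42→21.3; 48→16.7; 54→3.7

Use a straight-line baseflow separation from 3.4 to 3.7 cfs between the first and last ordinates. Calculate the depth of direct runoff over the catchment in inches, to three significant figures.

Direct runoff: 0.00, 1.27, 2.33, 5.90, 12.47, 17.73, 23.90, 17.67, 13.03, 0.00 cfs; ΣQ_DR = 94.30 cfs.
V = ΣQ_DR · Δt = 94.30 × 21600 s = 2.037 × 10^6 ft³.
Over A = 1.27 mi², depth = V / A = 0.690 in.

d ≈ 0.690 in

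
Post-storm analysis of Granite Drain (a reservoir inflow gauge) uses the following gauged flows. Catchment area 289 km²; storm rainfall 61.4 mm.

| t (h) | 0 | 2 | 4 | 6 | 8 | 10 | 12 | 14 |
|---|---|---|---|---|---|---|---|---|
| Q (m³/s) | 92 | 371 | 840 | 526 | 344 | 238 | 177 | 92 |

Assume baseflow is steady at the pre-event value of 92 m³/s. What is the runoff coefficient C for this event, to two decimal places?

C ≈ 0.79

ΣQ_DR = 1944 m³/s; V = ΣQ_DR·Δt = 1.400 × 10^7 m³.
Runoff depth d = V / A = 48.43 mm.
C = d / P = 48.43 / 61.4 = 0.79.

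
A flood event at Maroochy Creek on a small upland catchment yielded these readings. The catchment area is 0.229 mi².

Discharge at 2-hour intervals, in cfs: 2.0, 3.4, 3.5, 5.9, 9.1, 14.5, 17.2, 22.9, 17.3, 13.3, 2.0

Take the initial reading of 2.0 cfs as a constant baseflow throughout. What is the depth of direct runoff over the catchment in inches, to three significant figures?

d ≈ 1.21 in

Direct runoff: 0.0, 1.4, 1.5, 3.9, 7.1, 12.5, 15.2, 20.9, 15.3, 11.3, 0.0 cfs; ΣQ_DR = 89.10 cfs.
V = ΣQ_DR · Δt = 89.10 × 7200 s = 6.415 × 10^5 ft³.
Over A = 0.229 mi², depth = V / A = 1.21 in.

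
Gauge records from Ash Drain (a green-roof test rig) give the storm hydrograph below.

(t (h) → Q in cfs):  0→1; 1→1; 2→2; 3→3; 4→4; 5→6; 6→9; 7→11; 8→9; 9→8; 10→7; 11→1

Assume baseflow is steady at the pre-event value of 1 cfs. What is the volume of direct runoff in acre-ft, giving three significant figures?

Direct-runoff ordinates (Q − Q_b): 0.0, 0.0, 1.0, 2.0, 3.0, 5.0, 8.0, 10.0, 8.0, 7.0, 6.0, 0.0 cfs.
ΣQ_DR = 50.00 cfs.
With Δt = 1 h = 3600 s, V = ΣQ_DR · Δt = 50.00 × 3600 = 1.80 × 10^5 ft³ = 4.13 acre-ft.

V ≈ 4.13 acre-ft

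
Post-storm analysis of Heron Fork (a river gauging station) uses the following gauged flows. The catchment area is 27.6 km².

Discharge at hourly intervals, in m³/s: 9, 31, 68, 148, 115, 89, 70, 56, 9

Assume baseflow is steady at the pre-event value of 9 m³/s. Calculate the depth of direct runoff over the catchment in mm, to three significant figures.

d ≈ 67.0 mm

Direct runoff: 0.0, 22.0, 59.0, 139.0, 106.0, 80.0, 61.0, 47.0, 0.0 m³/s; ΣQ_DR = 514.0 m³/s.
V = ΣQ_DR · Δt = 514.0 × 3600 s = 1.850 × 10^6 m³.
Over A = 27.6 km², depth = V / A = 67.0 mm.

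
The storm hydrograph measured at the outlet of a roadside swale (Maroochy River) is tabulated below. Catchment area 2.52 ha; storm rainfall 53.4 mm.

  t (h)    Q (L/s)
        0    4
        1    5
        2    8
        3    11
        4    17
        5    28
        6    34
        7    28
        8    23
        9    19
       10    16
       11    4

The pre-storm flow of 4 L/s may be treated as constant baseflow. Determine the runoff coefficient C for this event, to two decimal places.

C ≈ 0.40

ΣQ_DR = 149.0 L/s; V = ΣQ_DR·Δt = 5.364 × 10^5 L.
Runoff depth d = V / A = 21.29 mm.
C = d / P = 21.29 / 53.4 = 0.40.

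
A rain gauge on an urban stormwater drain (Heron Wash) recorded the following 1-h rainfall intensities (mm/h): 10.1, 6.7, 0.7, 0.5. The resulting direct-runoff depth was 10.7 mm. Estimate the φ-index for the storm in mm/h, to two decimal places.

Only the 2 blocks with intensity above φ contribute runoff: 10.1, 6.7 mm/h.
Σ(I−φ)·Δt = d  ⇒  (10.1+6.7 − 2φ)·1 = 10.7
φ = (16.80 − 10.7/1) / 2 = 3.05 mm/h.

φ ≈ 3.05 mm/h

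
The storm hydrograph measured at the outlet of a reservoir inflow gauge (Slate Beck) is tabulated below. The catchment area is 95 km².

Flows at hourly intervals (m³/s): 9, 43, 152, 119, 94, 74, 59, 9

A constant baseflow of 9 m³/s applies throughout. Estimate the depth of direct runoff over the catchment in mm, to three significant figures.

Direct runoff: 0.0, 34.0, 143.0, 110.0, 85.0, 65.0, 50.0, 0.0 m³/s; ΣQ_DR = 487.0 m³/s.
V = ΣQ_DR · Δt = 487.0 × 3600 s = 1.753 × 10^6 m³.
Over A = 95 km², depth = V / A = 18.5 mm.

d ≈ 18.5 mm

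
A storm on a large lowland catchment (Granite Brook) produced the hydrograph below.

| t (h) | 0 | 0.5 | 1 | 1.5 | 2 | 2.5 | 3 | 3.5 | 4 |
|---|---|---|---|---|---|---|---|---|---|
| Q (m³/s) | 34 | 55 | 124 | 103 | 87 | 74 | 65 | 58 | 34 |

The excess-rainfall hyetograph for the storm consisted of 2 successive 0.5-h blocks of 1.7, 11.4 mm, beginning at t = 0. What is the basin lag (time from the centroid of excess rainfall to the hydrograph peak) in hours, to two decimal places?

Centroid of excess rainfall: t_c = Σ P_i·t̄_i / ΣP_i = 0.6851 h (block centres at 0.25, 0.75 h).
Hydrograph peak occurs at t = 1 h, so basin lag t_L = 1 − 0.6851 = 0.31 h.

t_L ≈ 0.31 h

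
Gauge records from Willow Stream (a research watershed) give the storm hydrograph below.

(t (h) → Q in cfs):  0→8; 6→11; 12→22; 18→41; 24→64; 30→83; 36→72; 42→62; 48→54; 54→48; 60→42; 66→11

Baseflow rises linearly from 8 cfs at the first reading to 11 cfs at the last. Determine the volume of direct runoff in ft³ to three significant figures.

Direct-runoff ordinates (Q − Q_b): 0.00, 2.73, 13.45, 32.18, 54.91, 73.64, 62.36, 52.09, 43.82, 37.55, 31.27, 0.00 cfs.
ΣQ_DR = 404.0 cfs.
With Δt = 6 h = 21600 s, V = ΣQ_DR · Δt = 404.0 × 21600 = 8.73 × 10^6 ft³.

V ≈ 8.73 × 10^6 ft³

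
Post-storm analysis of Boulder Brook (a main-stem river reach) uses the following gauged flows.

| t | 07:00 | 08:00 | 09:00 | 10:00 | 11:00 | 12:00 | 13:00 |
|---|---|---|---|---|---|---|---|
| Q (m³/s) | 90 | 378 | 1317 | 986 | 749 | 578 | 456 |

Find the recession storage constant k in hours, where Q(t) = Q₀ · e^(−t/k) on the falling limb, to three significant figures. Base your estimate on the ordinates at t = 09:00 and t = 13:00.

On the falling limb, Q drops from 1317 to 456 m³/s between t = 09:00 and t = 13:00 (Δt = 4 h).
k = −Δt / ln(Q₂/Q₁) = −4 / ln(456/1317) = 3.77 h.

k ≈ 3.77 h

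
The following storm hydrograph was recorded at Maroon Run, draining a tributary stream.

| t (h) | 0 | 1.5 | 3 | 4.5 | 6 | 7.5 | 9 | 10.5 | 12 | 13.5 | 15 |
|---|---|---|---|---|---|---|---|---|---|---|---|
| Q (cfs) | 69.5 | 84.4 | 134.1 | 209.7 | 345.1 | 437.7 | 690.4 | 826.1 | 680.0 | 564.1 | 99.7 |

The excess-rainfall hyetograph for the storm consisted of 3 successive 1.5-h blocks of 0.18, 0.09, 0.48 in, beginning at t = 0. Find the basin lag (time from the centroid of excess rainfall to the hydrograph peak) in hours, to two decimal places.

Centroid of excess rainfall: t_c = Σ P_i·t̄_i / ΣP_i = 2.8500 h (block centres at 0.75, 2.25, 3.75 h).
Hydrograph peak occurs at t = 10.5 h, so basin lag t_L = 10.5 − 2.8500 = 7.65 h.

t_L ≈ 7.65 h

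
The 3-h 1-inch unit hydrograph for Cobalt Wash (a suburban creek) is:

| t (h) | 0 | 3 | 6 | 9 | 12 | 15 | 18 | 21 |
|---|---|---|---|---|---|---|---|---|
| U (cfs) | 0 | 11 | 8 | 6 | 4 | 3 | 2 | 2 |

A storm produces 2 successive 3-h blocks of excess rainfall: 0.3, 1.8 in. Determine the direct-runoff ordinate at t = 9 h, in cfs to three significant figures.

Q ≈ 16.2 cfs

By discrete convolution, Q_j = Σ (P_i / 1 in) · U_{j−i}.
At t = 9 h (j=3): Q = (0.3/1)·6 + (1.8/1)·8 = 16.2 cfs.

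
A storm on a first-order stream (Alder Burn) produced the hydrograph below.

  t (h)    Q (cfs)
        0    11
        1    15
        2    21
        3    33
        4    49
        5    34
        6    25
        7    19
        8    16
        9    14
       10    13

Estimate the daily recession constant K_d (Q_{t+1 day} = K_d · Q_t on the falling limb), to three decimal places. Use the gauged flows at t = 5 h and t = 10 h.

Between t = 5 h and t = 10 h the flow falls from 34 to 13 cfs over 5×1 h = 5 h.
Per-interval ratio K = (13/34)^(1/5) = 0.8251; K_d = K^(24/1) = 0.010.

K_d ≈ 0.010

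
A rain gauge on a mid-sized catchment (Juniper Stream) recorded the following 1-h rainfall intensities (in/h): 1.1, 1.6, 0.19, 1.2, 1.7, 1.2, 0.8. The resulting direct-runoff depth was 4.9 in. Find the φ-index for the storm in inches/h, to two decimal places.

Only the 6 blocks with intensity above φ contribute runoff: 1.1, 1.6, 1.2, 1.7, 1.2, 0.8 in/h.
Σ(I−φ)·Δt = d  ⇒  (1.1+1.6+1.2+1.7+1.2+0.8 − 6φ)·1 = 4.9
φ = (7.600 − 4.9/1) / 6 = 0.45 in/h.

φ ≈ 0.45 in/h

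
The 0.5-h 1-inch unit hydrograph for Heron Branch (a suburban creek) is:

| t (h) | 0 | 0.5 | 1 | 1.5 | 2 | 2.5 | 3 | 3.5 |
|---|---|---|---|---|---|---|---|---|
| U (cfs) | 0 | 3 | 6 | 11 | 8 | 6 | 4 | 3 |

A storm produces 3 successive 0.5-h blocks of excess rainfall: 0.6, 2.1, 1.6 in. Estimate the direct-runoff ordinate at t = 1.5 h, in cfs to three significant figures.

Q ≈ 24.0 cfs

By discrete convolution, Q_j = Σ (P_i / 1 in) · U_{j−i}.
At t = 1.5 h (j=3): Q = (0.6/1)·11 + (2.1/1)·6 + (1.6/1)·3 = 24.0 cfs.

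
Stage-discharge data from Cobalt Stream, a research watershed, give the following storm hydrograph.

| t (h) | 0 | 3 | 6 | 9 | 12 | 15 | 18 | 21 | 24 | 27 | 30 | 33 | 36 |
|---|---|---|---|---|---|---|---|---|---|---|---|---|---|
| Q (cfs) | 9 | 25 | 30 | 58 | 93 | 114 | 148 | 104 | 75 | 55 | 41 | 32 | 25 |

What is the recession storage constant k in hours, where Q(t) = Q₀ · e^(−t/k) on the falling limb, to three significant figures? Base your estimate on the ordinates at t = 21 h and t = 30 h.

k ≈ 9.67 h

On the falling limb, Q drops from 104 to 41 cfs between t = 21 h and t = 30 h (Δt = 9 h).
k = −Δt / ln(Q₂/Q₁) = −9 / ln(41/104) = 9.67 h.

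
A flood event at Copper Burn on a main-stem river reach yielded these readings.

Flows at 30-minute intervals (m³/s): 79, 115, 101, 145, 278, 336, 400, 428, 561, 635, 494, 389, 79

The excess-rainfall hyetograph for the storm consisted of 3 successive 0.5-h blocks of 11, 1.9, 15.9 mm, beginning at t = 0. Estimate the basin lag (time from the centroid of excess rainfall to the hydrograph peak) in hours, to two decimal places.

t_L ≈ 3.66 h

Centroid of excess rainfall: t_c = Σ P_i·t̄_i / ΣP_i = 0.8351 h (block centres at 0.25, 0.75, 1.25 h).
Hydrograph peak occurs at t = 4.5 h, so basin lag t_L = 4.5 − 0.8351 = 3.66 h.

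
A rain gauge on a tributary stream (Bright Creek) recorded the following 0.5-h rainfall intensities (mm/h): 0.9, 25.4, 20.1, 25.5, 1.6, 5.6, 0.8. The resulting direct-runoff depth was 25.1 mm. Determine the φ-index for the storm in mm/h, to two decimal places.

Only the 3 blocks with intensity above φ contribute runoff: 25.4, 20.1, 25.5 mm/h.
Σ(I−φ)·Δt = d  ⇒  (25.4+20.1+25.5 − 3φ)·0.5 = 25.1
φ = (71.00 − 25.1/0.5) / 3 = 6.93 mm/h.

φ ≈ 6.93 mm/h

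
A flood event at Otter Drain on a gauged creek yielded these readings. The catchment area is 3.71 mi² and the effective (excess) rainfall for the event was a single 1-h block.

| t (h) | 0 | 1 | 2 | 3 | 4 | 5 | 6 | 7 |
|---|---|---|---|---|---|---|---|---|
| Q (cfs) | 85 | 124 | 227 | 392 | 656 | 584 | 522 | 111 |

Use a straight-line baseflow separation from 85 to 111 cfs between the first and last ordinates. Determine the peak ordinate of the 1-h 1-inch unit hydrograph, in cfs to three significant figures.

U_p ≈ 695 cfs

Direct runoff: 0.00, 35.29, 134.57, 295.86, 556.14, 480.43, 414.71, 0.00 cfs; ΣQ_DR = 1917 cfs, peak = 556.14 cfs.
Runoff depth d = ΣQ_DR·Δt / A = 1917 × 3600 / (3.71 mi²) = 0.8007 in.
The 1-inch UH is the DRH scaled by (1 in)/d, so U_p = 556.14 × 1/0.8007 = 695 cfs.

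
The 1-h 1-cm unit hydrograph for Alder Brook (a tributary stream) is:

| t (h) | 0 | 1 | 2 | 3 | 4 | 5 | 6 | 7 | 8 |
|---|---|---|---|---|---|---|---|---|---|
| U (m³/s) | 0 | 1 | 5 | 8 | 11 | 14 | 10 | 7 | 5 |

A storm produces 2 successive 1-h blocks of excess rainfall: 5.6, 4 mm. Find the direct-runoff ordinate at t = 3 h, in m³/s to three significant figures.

Q ≈ 6.48 m³/s

By discrete convolution, Q_j = Σ (P_i / 10 mm) · U_{j−i}.
At t = 3 h (j=3): Q = (5.6/10)·8 + (4/10)·5 = 6.48 m³/s.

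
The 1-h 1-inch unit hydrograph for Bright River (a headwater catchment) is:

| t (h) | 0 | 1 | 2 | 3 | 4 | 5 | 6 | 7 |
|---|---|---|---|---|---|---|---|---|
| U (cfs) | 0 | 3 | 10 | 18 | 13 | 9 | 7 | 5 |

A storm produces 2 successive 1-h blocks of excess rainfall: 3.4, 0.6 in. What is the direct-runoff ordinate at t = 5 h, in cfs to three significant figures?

Q ≈ 38.4 cfs

By discrete convolution, Q_j = Σ (P_i / 1 in) · U_{j−i}.
At t = 5 h (j=5): Q = (3.4/1)·9 + (0.6/1)·13 = 38.4 cfs.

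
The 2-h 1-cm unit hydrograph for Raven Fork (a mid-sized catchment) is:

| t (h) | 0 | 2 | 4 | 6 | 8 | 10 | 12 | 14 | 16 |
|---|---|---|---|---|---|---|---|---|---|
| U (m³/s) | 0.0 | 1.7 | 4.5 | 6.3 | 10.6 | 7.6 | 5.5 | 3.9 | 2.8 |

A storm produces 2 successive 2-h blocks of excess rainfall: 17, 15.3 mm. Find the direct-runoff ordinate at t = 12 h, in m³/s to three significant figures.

By discrete convolution, Q_j = Σ (P_i / 10 mm) · U_{j−i}.
At t = 12 h (j=6): Q = (17/10)·5.5 + (15.3/10)·7.6 = 21.0 m³/s.

Q ≈ 21.0 m³/s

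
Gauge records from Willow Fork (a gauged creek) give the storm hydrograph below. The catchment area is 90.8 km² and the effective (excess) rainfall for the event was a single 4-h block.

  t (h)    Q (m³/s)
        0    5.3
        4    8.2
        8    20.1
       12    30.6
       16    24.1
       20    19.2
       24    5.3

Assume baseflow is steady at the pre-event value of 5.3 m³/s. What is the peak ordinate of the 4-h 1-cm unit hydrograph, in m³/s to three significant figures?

Direct runoff: 0.0, 2.9, 14.8, 25.3, 18.8, 13.9, 0.0 m³/s; ΣQ_DR = 75.70 m³/s, peak = 25.3 m³/s.
Runoff depth d = ΣQ_DR·Δt / A = 75.70 × 14400 / (90.8 km²) = 12.01 mm.
The 1-cm UH is the DRH scaled by (10 mm)/d, so U_p = 25.3 × 10/12.01 = 21.1 m³/s.

U_p ≈ 21.1 m³/s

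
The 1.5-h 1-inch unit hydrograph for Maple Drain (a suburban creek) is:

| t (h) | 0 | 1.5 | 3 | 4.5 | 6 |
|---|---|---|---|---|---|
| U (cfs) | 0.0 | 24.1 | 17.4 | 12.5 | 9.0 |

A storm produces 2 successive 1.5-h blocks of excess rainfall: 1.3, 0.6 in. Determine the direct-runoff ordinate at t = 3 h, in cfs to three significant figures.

By discrete convolution, Q_j = Σ (P_i / 1 in) · U_{j−i}.
At t = 3 h (j=2): Q = (1.3/1)·17.4 + (0.6/1)·24.1 = 37.1 cfs.

Q ≈ 37.1 cfs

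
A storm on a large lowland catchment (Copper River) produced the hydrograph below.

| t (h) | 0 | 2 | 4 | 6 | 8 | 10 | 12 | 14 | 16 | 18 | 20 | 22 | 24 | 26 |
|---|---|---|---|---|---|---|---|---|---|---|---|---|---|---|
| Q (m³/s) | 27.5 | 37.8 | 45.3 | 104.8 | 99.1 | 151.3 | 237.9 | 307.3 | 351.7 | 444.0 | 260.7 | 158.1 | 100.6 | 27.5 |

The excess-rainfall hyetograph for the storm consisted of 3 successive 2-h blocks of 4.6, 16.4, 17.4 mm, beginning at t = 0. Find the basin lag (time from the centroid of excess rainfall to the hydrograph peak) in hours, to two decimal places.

Centroid of excess rainfall: t_c = Σ P_i·t̄_i / ΣP_i = 3.6667 h (block centres at 1, 3, 5 h).
Hydrograph peak occurs at t = 18 h, so basin lag t_L = 18 − 3.6667 = 14.33 h.

t_L ≈ 14.33 h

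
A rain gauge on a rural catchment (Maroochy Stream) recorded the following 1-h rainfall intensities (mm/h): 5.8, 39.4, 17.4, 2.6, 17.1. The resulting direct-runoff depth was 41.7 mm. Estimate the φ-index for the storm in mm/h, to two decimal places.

Only the 3 blocks with intensity above φ contribute runoff: 39.4, 17.4, 17.1 mm/h.
Σ(I−φ)·Δt = d  ⇒  (39.4+17.4+17.1 − 3φ)·1 = 41.7
φ = (73.90 − 41.7/1) / 3 = 10.73 mm/h.

φ ≈ 10.73 mm/h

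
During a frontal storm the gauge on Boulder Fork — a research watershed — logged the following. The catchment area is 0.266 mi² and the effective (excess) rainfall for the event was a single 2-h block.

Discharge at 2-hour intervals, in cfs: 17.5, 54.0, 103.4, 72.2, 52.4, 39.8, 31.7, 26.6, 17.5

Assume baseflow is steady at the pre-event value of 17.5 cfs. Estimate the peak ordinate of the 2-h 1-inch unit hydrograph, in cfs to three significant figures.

Direct runoff: 0.0, 36.5, 85.9, 54.7, 34.9, 22.3, 14.2, 9.1, 0.0 cfs; ΣQ_DR = 257.6 cfs, peak = 85.9 cfs.
Runoff depth d = ΣQ_DR·Δt / A = 257.6 × 7200 / (0.266 mi²) = 3.001 in.
The 1-inch UH is the DRH scaled by (1 in)/d, so U_p = 85.9 × 1/3.001 = 28.6 cfs.

U_p ≈ 28.6 cfs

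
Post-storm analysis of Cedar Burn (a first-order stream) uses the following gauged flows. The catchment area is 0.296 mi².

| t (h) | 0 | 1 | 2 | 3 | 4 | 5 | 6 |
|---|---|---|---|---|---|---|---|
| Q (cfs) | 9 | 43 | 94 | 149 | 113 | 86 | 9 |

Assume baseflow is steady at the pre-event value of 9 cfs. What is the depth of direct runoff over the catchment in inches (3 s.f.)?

Direct runoff: 0.0, 34.0, 85.0, 140.0, 104.0, 77.0, 0.0 cfs; ΣQ_DR = 440.0 cfs.
V = ΣQ_DR · Δt = 440.0 × 3600 s = 1.584 × 10^6 ft³.
Over A = 0.296 mi², depth = V / A = 2.30 in.

d ≈ 2.30 in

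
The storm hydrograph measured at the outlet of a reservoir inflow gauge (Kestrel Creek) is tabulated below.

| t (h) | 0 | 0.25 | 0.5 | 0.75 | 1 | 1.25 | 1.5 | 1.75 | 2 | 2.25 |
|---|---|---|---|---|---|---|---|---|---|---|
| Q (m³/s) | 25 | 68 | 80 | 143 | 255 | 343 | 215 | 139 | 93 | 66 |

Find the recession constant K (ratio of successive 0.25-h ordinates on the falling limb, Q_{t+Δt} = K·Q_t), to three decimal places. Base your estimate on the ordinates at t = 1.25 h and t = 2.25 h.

K ≈ 0.662

Using the recession-limb readings at t = 1.25 h and t = 2.25 h: Q falls from 343 to 66 m³/s over 4 intervals.
K = (Q₂/Q₁)^(1/4) = (66/343)^(1/4) = 0.662.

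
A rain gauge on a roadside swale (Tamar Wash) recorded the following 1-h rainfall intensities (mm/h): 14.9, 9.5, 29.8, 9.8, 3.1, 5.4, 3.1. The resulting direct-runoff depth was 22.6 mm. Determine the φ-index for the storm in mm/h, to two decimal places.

φ ≈ 11.05 mm/h

Only the 2 blocks with intensity above φ contribute runoff: 14.9, 29.8 mm/h.
Σ(I−φ)·Δt = d  ⇒  (14.9+29.8 − 2φ)·1 = 22.6
φ = (44.70 − 22.6/1) / 2 = 11.05 mm/h.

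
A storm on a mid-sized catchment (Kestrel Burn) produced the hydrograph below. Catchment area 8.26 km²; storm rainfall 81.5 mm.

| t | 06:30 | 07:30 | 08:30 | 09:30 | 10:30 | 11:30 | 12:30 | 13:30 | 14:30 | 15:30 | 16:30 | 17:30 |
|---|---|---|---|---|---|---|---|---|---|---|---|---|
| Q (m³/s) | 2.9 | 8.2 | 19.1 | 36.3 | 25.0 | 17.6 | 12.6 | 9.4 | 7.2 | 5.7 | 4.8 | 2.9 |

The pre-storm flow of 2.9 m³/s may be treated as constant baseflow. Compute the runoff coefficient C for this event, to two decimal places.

C ≈ 0.63

ΣQ_DR = 116.9 m³/s; V = ΣQ_DR·Δt = 4.208 × 10^5 m³.
Runoff depth d = V / A = 50.95 mm.
C = d / P = 50.95 / 81.5 = 0.63.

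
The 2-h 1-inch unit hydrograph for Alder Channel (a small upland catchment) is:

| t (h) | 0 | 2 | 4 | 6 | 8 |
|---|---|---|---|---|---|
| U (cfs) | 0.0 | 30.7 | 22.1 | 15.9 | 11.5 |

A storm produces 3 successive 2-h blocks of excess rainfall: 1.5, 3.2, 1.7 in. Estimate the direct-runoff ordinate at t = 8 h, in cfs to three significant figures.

Q ≈ 106 cfs

By discrete convolution, Q_j = Σ (P_i / 1 in) · U_{j−i}.
At t = 8 h (j=4): Q = (1.5/1)·11.5 + (3.2/1)·15.9 + (1.7/1)·22.1 = 106 cfs.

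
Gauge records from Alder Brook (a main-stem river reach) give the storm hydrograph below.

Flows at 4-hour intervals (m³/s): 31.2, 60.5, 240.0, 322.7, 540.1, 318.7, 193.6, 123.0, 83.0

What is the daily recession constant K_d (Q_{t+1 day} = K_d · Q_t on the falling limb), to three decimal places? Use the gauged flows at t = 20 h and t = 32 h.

Between t = 20 h and t = 32 h the flow falls from 318.7 to 83.0 m³/s over 3×4 h = 12 h.
Per-interval ratio K = (83.0/318.7)^(1/3) = 0.6386; K_d = K^(24/4) = 0.068.

K_d ≈ 0.068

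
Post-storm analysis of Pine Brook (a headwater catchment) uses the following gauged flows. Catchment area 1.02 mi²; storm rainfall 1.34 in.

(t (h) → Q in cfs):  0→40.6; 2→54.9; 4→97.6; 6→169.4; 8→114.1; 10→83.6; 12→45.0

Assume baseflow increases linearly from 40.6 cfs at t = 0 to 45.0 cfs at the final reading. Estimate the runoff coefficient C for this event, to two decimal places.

ΣQ_DR = 305.6 cfs; V = ΣQ_DR·Δt = 2.200 × 10^6 ft³.
Runoff depth d = V / A = 0.9285 in.
C = d / P = 0.9285 / 1.34 = 0.69.

C ≈ 0.69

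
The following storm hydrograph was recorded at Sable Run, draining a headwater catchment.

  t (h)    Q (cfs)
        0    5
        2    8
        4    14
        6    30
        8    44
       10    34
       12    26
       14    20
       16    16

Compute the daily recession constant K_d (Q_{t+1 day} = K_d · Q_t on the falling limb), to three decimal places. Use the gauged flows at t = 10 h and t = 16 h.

Between t = 10 h and t = 16 h the flow falls from 34 to 16 cfs over 3×2 h = 6 h.
Per-interval ratio K = (16/34)^(1/3) = 0.7778; K_d = K^(24/2) = 0.049.

K_d ≈ 0.049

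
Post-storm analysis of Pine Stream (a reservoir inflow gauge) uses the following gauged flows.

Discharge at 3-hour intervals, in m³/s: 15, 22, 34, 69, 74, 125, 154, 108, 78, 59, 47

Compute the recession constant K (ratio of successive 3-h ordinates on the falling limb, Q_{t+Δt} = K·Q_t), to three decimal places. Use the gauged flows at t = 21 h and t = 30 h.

Using the recession-limb readings at t = 21 h and t = 30 h: Q falls from 108 to 47 m³/s over 3 intervals.
K = (Q₂/Q₁)^(1/3) = (47/108)^(1/3) = 0.758.

K ≈ 0.758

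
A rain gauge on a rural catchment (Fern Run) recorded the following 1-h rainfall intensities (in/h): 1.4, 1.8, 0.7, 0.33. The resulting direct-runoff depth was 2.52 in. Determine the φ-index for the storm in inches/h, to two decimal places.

φ ≈ 0.46 in/h

Only the 3 blocks with intensity above φ contribute runoff: 1.4, 1.8, 0.7 in/h.
Σ(I−φ)·Δt = d  ⇒  (1.4+1.8+0.7 − 3φ)·1 = 2.52
φ = (3.900 − 2.52/1) / 3 = 0.46 in/h.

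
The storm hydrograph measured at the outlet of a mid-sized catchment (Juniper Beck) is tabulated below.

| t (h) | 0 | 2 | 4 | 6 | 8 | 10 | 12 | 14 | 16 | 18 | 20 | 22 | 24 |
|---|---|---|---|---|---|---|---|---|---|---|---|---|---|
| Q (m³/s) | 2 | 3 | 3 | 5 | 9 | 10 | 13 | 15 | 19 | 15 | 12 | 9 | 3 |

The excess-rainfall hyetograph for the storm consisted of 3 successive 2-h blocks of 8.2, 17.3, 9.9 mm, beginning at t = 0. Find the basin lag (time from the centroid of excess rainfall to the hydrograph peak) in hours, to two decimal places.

Centroid of excess rainfall: t_c = Σ P_i·t̄_i / ΣP_i = 3.0960 h (block centres at 1, 3, 5 h).
Hydrograph peak occurs at t = 16 h, so basin lag t_L = 16 − 3.0960 = 12.90 h.

t_L ≈ 12.90 h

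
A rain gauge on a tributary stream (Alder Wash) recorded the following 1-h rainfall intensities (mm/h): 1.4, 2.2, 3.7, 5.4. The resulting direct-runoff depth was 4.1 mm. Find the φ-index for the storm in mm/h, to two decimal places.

φ ≈ 2.50 mm/h

Only the 2 blocks with intensity above φ contribute runoff: 3.7, 5.4 mm/h.
Σ(I−φ)·Δt = d  ⇒  (3.7+5.4 − 2φ)·1 = 4.1
φ = (9.100 − 4.1/1) / 2 = 2.50 mm/h.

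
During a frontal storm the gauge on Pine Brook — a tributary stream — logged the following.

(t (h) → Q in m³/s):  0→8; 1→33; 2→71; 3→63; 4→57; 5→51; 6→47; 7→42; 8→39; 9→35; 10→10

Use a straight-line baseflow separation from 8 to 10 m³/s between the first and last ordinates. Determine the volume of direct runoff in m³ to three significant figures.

V ≈ 1.29 × 10^6 m³

Direct-runoff ordinates (Q − Q_b): 0.00, 24.80, 62.60, 54.40, 48.20, 42.00, 37.80, 32.60, 29.40, 25.20, 0.00 m³/s.
ΣQ_DR = 357.0 m³/s.
With Δt = 1 h = 3600 s, V = ΣQ_DR · Δt = 357.0 × 3600 = 1.29 × 10^6 m³.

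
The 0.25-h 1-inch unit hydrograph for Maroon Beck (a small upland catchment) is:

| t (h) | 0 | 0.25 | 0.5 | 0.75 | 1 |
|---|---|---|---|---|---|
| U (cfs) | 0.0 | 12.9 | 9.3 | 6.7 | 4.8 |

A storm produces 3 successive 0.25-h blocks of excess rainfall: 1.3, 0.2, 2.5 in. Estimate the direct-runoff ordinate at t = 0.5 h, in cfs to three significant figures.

Q ≈ 14.7 cfs

By discrete convolution, Q_j = Σ (P_i / 1 in) · U_{j−i}.
At t = 0.5 h (j=2): Q = (1.3/1)·9.3 + (0.2/1)·12.9 + (2.5/1)·0.0 = 14.7 cfs.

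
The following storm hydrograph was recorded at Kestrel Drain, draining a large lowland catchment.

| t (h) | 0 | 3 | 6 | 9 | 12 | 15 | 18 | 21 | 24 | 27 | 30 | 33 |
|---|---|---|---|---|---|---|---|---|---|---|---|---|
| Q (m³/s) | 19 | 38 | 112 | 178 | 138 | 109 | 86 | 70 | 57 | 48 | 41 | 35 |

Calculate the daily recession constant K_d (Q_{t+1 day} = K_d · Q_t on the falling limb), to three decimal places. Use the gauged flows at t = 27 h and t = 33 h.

K_d ≈ 0.283

Between t = 27 h and t = 33 h the flow falls from 48 to 35 m³/s over 2×3 h = 6 h.
Per-interval ratio K = (35/48)^(1/2) = 0.8539; K_d = K^(24/3) = 0.283.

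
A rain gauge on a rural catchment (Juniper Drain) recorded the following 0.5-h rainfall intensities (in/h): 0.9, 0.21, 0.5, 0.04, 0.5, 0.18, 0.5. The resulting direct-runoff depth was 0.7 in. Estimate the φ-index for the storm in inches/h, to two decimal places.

φ ≈ 0.25 in/h

Only the 4 blocks with intensity above φ contribute runoff: 0.9, 0.5, 0.5, 0.5 in/h.
Σ(I−φ)·Δt = d  ⇒  (0.9+0.5+0.5+0.5 − 4φ)·0.5 = 0.7
φ = (2.400 − 0.7/0.5) / 4 = 0.25 in/h.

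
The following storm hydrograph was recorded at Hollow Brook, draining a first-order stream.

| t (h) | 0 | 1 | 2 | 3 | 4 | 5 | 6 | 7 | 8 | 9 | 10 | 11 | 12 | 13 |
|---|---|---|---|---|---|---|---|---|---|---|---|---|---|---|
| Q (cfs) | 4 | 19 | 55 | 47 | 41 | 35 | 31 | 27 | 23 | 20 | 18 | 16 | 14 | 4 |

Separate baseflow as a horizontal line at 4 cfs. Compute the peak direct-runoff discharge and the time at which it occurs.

Q_p = 51.0 cfs at t = 2 h

Subtracting baseflow gives direct-runoff ordinates: 0.0, 15.0, 51.0, 43.0, 37.0, 31.0, 27.0, 23.0, 19.0, 16.0, 14.0, 12.0, 10.0, 0.0 cfs.
The maximum is 51.0 cfs, occurring at the reading for t = 2 h.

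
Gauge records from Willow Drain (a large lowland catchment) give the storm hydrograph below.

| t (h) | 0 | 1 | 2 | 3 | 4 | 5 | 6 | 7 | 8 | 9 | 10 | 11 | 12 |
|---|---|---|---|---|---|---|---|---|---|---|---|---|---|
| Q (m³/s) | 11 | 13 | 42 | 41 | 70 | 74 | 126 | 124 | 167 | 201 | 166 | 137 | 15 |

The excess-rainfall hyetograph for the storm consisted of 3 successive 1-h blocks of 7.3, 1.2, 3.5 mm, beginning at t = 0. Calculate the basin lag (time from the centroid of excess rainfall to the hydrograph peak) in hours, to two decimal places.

t_L ≈ 7.82 h

Centroid of excess rainfall: t_c = Σ P_i·t̄_i / ΣP_i = 1.1833 h (block centres at 0.5, 1.5, 2.5 h).
Hydrograph peak occurs at t = 9 h, so basin lag t_L = 9 − 1.1833 = 7.82 h.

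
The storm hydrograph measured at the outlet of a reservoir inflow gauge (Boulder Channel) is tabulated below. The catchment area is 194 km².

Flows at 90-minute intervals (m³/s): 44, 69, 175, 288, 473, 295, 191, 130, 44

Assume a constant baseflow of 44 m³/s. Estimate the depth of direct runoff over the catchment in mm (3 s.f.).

Direct runoff: 0.0, 25.0, 131.0, 244.0, 429.0, 251.0, 147.0, 86.0, 0.0 m³/s; ΣQ_DR = 1313 m³/s.
V = ΣQ_DR · Δt = 1313 × 5400 s = 7.090 × 10^6 m³.
Over A = 194 km², depth = V / A = 36.5 mm.

d ≈ 36.5 mm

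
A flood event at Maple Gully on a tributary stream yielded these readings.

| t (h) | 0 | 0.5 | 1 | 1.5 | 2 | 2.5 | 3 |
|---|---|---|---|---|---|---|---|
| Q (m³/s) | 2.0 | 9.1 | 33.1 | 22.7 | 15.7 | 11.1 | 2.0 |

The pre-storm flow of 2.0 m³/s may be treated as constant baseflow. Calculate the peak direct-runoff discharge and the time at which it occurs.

Subtracting baseflow gives direct-runoff ordinates: 0.0, 7.1, 31.1, 20.7, 13.7, 9.1, 0.0 m³/s.
The maximum is 31.1 m³/s, occurring at the reading for t = 1 h.

Q_p = 31.1 m³/s at t = 1 h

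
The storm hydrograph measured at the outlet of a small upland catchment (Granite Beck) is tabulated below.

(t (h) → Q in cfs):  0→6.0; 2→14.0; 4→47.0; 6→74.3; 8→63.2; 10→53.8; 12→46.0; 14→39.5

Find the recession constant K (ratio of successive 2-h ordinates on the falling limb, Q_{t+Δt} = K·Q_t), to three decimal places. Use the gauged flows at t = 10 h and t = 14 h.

Using the recession-limb readings at t = 10 h and t = 14 h: Q falls from 53.8 to 39.5 cfs over 2 intervals.
K = (Q₂/Q₁)^(1/2) = (39.5/53.8)^(1/2) = 0.857.

K ≈ 0.857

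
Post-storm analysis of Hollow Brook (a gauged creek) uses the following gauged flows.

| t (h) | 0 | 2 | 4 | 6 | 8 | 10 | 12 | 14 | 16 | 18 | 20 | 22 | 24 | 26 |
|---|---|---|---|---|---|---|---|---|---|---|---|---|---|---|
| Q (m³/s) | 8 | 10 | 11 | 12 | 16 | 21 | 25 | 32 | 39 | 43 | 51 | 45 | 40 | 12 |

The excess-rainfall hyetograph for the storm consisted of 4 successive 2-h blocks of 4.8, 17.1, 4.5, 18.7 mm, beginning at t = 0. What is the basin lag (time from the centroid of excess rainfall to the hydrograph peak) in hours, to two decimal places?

Centroid of excess rainfall: t_c = Σ P_i·t̄_i / ΣP_i = 4.6452 h (block centres at 1, 3, 5, 7 h).
Hydrograph peak occurs at t = 20 h, so basin lag t_L = 20 − 4.6452 = 15.35 h.

t_L ≈ 15.35 h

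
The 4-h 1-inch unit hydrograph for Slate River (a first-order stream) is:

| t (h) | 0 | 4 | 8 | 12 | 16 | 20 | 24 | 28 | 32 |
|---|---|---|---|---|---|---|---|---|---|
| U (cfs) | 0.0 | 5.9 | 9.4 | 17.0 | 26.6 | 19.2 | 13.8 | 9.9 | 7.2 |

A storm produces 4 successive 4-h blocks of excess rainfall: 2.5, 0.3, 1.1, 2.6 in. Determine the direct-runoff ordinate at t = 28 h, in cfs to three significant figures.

Q ≈ 119 cfs

By discrete convolution, Q_j = Σ (P_i / 1 in) · U_{j−i}.
At t = 28 h (j=7): Q = (2.5/1)·9.9 + (0.3/1)·13.8 + (1.1/1)·19.2 + (2.6/1)·26.6 = 119 cfs.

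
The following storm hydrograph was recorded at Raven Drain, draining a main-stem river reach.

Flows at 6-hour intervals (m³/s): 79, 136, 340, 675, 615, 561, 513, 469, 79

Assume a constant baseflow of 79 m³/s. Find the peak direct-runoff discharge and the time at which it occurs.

Subtracting baseflow gives direct-runoff ordinates: 0.0, 57.0, 261.0, 596.0, 536.0, 482.0, 434.0, 390.0, 0.0 m³/s.
The maximum is 596.0 m³/s, occurring at the reading for t = 18 h.

Q_p = 596.0 m³/s at t = 18 h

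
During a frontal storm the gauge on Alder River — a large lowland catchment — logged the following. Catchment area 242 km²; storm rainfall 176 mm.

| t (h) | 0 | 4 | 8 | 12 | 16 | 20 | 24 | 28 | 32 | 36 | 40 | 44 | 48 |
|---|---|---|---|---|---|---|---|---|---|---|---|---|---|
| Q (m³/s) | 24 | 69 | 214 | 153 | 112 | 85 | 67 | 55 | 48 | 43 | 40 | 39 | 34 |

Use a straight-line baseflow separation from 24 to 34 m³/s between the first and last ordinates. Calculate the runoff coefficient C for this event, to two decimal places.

ΣQ_DR = 606.0 m³/s; V = ΣQ_DR·Δt = 8.726 × 10^6 m³.
Runoff depth d = V / A = 36.06 mm.
C = d / P = 36.06 / 176 = 0.20.

C ≈ 0.20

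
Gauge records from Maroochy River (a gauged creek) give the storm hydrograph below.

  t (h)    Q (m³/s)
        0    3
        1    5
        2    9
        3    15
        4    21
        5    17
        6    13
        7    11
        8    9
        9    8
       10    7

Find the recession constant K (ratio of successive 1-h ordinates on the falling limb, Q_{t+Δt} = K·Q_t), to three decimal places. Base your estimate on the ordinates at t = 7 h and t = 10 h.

Using the recession-limb readings at t = 7 h and t = 10 h: Q falls from 11 to 7 m³/s over 3 intervals.
K = (Q₂/Q₁)^(1/3) = (7/11)^(1/3) = 0.860.

K ≈ 0.860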